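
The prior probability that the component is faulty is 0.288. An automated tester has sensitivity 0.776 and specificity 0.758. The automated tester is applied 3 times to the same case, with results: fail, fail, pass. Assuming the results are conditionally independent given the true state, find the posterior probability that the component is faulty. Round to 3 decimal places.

With H the event that the component is faulty, the joint likelihood of the observed sequence is P(data|H) = 0.776·0.776·0.224 = 0.13489 and P(data|¬H) = 0.242·0.242·0.758 = 0.044392.
Bayes: P(H|data) = 0.288·0.13489 / (0.288·0.13489 + 0.712·0.044392) = 0.038848/0.070454 = 0.5514.

Posterior P(H) ≈ 0.551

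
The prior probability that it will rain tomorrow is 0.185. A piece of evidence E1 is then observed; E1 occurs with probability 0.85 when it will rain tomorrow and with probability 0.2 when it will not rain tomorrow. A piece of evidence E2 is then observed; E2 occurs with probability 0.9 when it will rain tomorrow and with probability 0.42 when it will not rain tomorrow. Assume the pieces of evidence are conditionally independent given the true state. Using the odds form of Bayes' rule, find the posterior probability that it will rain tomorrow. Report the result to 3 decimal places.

Posterior probability ≈ 0.674

Prior odds = 0.185/(1−0.185) = 0.22699.
Likelihood ratio for E1 = 0.85/0.2 = 4.2500.
Likelihood ratio for E2 = 0.9/0.42 = 2.1429.
Posterior odds = prior odds × LR₁ × LR₂ = 2.0673.
Posterior probability = odds/(1+odds) = 2.0673/3.0673 = 0.674.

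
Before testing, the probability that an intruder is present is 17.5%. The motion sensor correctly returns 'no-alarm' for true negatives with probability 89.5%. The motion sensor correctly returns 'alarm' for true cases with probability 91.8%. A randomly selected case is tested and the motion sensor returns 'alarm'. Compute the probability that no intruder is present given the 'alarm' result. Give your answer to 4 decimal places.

P(¬H | E) ≈ 0.3503

Write H for 'an intruder is present'. Prior odds H:¬H = 0.175/0.825 = 0.21212. For the 'alarm' outcome, the likelihood ratio is 0.918/0.105 = 8.7429.
Posterior odds = 0.21212 × 8.7429 = 1.8545, so P(H|E) = 1.8545/(1+1.8545) = 0.6497. Then P(¬H|E) = 1 − 0.6497 = 0.3503.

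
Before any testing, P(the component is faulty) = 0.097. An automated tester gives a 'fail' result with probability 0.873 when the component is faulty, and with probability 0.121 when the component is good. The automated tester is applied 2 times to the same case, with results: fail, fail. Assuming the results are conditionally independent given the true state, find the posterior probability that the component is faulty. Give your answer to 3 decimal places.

Let H be the event that the component is faulty; start with P(H) = 0.097. P('fail'|H) = 0.873, P('fail'|¬H) = 0.121.
Update on result 1 ('fail'): P(H) ← 0.873·0.0970 / (0.873·0.0970 + 0.121·0.9030) = 0.084681/0.19394 = 0.4366.
Update on result 2 ('fail'): P(H) ← 0.873·0.4366 / (0.873·0.4366 + 0.121·0.5634) = 0.38117/0.44934 = 0.8483.

Posterior P(H) ≈ 0.848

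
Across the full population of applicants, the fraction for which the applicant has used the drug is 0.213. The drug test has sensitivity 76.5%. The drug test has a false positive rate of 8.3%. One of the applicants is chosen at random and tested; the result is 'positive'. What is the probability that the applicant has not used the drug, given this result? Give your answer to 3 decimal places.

P(¬H | E) ≈ 0.286

Let H be the event that the applicant has used the drug. P(H) = 0.213, so P(¬H) = 0.787. With E the 'positive' result, P(E|H) = 0.765 and P(E|¬H) = 0.083.
P(E) = 0.765·0.213 + 0.083·0.787 = 0.16295 + 0.065321 = 0.22827.
By Bayes' theorem, P(H|E) = 0.16295 / 0.22827 = 0.714. Hence P(¬H|E) = 1 − 0.714 = 0.286.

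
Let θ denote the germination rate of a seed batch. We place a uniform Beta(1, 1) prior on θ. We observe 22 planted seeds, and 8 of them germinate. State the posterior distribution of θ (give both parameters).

Posterior: Beta(9, 15)

Observing 8 successes and 14 failures updates Beta(1, 1) by adding the success and failure counts to the two shape parameters: α = 1+8 = 9, β = 1+14 = 15.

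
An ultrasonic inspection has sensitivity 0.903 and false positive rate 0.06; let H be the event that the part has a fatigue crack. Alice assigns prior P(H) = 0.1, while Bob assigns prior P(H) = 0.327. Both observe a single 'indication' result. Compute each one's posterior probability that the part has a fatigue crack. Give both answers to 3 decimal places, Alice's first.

P('+'|H) = 0.903, P('+'|¬H) = 0.06.
Alice: numerator 0.903·0.1 = 0.090300; evidence = 0.090300+0.06·0.9 = 0.14430; posterior = 0.626.
Bob: numerator 0.903·0.327 = 0.29528; evidence = 0.29528+0.06·0.673 = 0.33566; posterior = 0.880.

Alice: 0.626; Bob: 0.880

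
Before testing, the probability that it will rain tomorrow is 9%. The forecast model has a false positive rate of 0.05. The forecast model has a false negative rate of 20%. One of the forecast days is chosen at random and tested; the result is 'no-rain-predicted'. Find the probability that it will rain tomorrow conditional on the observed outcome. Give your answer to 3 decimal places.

Write H for 'it will rain tomorrow'. Prior odds H:¬H = 0.09/0.91 = 0.098901. For the 'no-rain-predicted' outcome, the likelihood ratio is 0.2/0.95 = 0.21053.
Posterior odds = 0.098901 × 0.21053 = 0.020821, so P(H|E) = 0.020821/(1+0.020821) = 0.020.

P(H | E) ≈ 0.020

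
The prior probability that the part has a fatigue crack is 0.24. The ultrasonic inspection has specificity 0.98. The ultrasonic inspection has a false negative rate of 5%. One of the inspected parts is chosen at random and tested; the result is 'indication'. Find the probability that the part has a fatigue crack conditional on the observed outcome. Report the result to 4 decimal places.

P(H | E) ≈ 0.9375

Write H for 'the part has a fatigue crack'. Prior odds H:¬H = 0.24/0.76 = 0.31579. For the 'indication' outcome, the likelihood ratio is 0.95/0.02 = 47.500.
Posterior odds = 0.31579 × 47.500 = 15.000, so P(H|E) = 15.000/(1+15.000) = 0.9375.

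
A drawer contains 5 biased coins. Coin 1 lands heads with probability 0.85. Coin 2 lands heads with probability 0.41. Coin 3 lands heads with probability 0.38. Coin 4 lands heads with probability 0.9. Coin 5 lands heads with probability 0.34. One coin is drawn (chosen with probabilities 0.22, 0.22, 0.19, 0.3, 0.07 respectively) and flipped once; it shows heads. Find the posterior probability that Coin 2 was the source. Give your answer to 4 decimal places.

P(heads|C1) = 0.85; P(heads|C2) = 0.41; P(heads|C3) = 0.38; P(heads|C4) = 0.9; P(heads|C5) = 0.34.
Prior × likelihood for each source: 0.22·0.85=0.1870, 0.22·0.41=0.09020, 0.19·0.38=0.07220, 0.3·0.9=0.2700, 0.07·0.34=0.02380. Summing gives P(heads) = 0.64320.
P(Coin 2 | heads) = 0.09020 / 0.64320 = 0.1402.

Posterior probability ≈ 0.1402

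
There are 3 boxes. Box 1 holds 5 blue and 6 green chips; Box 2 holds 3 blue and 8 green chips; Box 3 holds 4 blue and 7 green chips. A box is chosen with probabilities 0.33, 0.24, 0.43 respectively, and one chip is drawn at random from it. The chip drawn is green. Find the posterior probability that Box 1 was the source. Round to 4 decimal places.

Posterior probability ≈ 0.2865

P(green|Box 1) = 0.5455; P(green|Box 2) = 0.7273; P(green|Box 3) = 0.6364.
Prior × likelihood for each source: 0.33·0.5455=0.1800, 0.24·0.7273=0.1745, 0.43·0.6364=0.2736. Summing gives P(green) = 0.62818.
P(Box 1 | green) = 0.1800 / 0.62818 = 0.2865.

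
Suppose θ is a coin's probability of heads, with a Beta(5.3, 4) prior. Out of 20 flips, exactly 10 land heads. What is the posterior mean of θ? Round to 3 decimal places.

Observing 10 successes and 10 failures updates Beta(5.3, 4) by adding the success and failure counts to the two shape parameters: α = 5.3+10 = 15.3, β = 4+10 = 14.
E[θ | data] = 15.3/(15.3+14) = 0.522.

Posterior mean ≈ 0.522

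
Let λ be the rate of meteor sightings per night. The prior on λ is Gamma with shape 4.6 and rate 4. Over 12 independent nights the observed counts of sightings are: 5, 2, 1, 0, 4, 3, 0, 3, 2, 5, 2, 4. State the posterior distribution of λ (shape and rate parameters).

Posterior: Gamma(shape=35.6, rate=16)

The Poisson likelihood adds the total count to the shape and the number of exposure periods to the rate. Here ∑xᵢ = 31 and n = 12, so shape 4.6→35.6 and rate 4→16.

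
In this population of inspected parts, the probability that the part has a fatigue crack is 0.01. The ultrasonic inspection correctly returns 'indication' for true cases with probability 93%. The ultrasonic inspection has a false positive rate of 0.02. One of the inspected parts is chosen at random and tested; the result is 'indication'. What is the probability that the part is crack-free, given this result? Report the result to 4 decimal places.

P(¬H | E) ≈ 0.6804

Let H be the event that the part has a fatigue crack. P(H) = 0.01, so P(¬H) = 0.99. With E the 'indication' result, P(E|H) = 0.93 and P(E|¬H) = 0.02.
P(E) = 0.93·0.01 + 0.02·0.99 = 0.0093000 + 0.019800 = 0.029100.
By Bayes' theorem, P(H|E) = 0.0093000 / 0.029100 = 0.3196. Hence P(¬H|E) = 1 − 0.3196 = 0.6804.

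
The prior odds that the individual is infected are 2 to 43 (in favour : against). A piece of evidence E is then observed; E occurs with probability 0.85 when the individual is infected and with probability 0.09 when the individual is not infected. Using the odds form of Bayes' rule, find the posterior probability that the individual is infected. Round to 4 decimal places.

Posterior probability ≈ 0.3052

Prior odds = 2/43 = 0.046512. In log-odds, ln(0.046512) = -3.0681.
Add log likelihood ratio: ln(9.4444) = 2.2454.
Posterior log-odds = -0.82263, so posterior odds = exp(-0.82263) = 0.43928. Converting, P(H|E) = 0.43928/1.4393 = 0.3052.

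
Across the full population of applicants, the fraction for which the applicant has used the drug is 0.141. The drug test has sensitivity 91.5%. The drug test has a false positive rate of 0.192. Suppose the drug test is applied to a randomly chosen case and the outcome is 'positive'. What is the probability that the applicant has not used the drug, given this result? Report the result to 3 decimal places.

Let H be the event that the applicant has used the drug. P(H) = 0.141, so P(¬H) = 0.859. With E the 'positive' result, P(E|H) = 0.915 and P(E|¬H) = 0.192.
P(E) = 0.915·0.141 + 0.192·0.859 = 0.12901 + 0.16493 = 0.29394.
By Bayes' theorem, P(H|E) = 0.12901 / 0.29394 = 0.439. Hence P(¬H|E) = 1 − 0.439 = 0.561.

P(¬H | E) ≈ 0.561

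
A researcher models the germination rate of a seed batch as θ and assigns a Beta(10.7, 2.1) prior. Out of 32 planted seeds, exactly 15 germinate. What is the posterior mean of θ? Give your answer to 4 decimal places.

The binomial likelihood is conjugate to the Beta prior: with 15 successes and 17 failures, the posterior is Beta(10.7+15, 2.1+17) = Beta(25.7, 19.1).
E[θ | data] = 25.7/(25.7+19.1) = 0.5737.

Posterior mean ≈ 0.5737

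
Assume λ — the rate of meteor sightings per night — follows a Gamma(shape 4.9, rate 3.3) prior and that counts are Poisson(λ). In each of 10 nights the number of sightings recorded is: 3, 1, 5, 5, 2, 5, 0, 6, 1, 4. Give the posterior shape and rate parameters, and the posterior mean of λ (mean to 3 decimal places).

The Poisson likelihood adds the total count to the shape and the number of exposure periods to the rate. Here ∑xᵢ = 32 and n = 10, so shape 4.9→36.9 and rate 3.3→13.3.
E[λ | data] = 36.9/13.3 = 2.774.

Posterior: Gamma(shape=36.9, rate=13.3); mean ≈ 2.774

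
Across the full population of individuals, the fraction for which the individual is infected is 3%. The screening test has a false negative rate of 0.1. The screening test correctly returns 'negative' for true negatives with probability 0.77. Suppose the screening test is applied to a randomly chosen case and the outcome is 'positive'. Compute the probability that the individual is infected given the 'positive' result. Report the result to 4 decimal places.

Let H be the event that the individual is infected. P(H) = 0.03, so P(¬H) = 0.97. With E the 'positive' result, P(E|H) = 0.9 and P(E|¬H) = 0.23.
P(E) = 0.9·0.03 + 0.23·0.97 = 0.027000 + 0.22310 = 0.25010.
By Bayes' theorem, P(H|E) = 0.027000 / 0.25010 = 0.1080.

P(H | E) ≈ 0.1080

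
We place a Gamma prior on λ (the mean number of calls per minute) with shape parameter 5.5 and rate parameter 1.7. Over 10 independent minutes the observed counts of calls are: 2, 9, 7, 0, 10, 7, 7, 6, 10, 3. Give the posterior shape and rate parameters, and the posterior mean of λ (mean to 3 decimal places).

Posterior: Gamma(shape=66.5, rate=11.7); mean ≈ 5.684

The Poisson likelihood adds the total count to the shape and the number of exposure periods to the rate. Here ∑xᵢ = 61 and n = 10, so shape 5.5→66.5 and rate 1.7→11.7.
Posterior mean = shape/rate = 66.5/11.7 = 5.684.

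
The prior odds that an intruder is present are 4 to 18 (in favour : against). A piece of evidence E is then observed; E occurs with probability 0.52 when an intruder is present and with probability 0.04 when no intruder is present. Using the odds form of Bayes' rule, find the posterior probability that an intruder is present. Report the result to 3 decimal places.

Prior odds = 4/18 = 0.22222. In log-odds, ln(0.22222) = -1.5041.
Add log likelihood ratio: ln(13.000) = 2.5649.
Posterior log-odds = 1.0609, so posterior odds = exp(1.0609) = 2.8889. Converting, P(H|E) = 2.8889/3.8889 = 0.743.

Posterior probability ≈ 0.743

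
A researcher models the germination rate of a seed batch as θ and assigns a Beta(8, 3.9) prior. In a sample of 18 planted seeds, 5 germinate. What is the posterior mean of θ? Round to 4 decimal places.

The binomial likelihood is conjugate to the Beta prior: with 5 successes and 13 failures, the posterior is Beta(8+5, 3.9+13) = Beta(13, 16.9).
E[θ | data] = 13/(13+16.9) = 0.4348.

Posterior mean ≈ 0.4348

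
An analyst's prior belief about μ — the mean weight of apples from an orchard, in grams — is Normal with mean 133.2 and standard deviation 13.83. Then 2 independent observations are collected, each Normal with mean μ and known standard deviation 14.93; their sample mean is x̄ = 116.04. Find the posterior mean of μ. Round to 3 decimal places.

Prior precision 1/τ₀² = 1/13.83² = 0.00522824; data precision n/σ² = 2/14.93² = 0.00897244.
Posterior precision = 0.00522824 + 0.00897244 = 0.0142007.
Posterior mean = (0.00522824·133.2 + 0.00897244·116.04) / 0.0142007 = 122.358.

Posterior mean ≈ 122.358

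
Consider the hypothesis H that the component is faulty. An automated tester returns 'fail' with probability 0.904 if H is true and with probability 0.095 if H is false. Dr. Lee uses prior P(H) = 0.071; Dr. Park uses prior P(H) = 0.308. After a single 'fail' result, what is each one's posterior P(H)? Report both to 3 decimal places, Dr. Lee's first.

The likelihood ratio for a 'fail' result is 0.904/0.095 = 9.5158.
Dr. Lee: prior odds 0.071/0.929 = 0.076426; posterior odds 0.72726; posterior probability 0.421.
Dr. Park: prior odds 0.308/0.692 = 0.44509; posterior odds 4.2354; posterior probability 0.809.

Dr. Lee: 0.421; Dr. Park: 0.809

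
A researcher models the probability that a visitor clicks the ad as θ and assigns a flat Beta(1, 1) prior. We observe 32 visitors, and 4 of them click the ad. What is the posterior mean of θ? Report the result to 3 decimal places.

The binomial likelihood is conjugate to the Beta prior: with 4 successes and 28 failures, the posterior is Beta(1+4, 1+28) = Beta(5, 29).
Posterior mean = α/(α+β) = 5/34 = 0.147.

Posterior mean ≈ 0.147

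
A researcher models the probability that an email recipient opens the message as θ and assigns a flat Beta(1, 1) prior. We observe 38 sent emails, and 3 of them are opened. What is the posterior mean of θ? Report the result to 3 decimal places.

Observing 3 successes and 35 failures updates Beta(1, 1) by adding the success and failure counts to the two shape parameters: α = 1+3 = 4, β = 1+35 = 36.
Posterior mean = α/(α+β) = 4/40 = 0.100.

Posterior mean ≈ 0.100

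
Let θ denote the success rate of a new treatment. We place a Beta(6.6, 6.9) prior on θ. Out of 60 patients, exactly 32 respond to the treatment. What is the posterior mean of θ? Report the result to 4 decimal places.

Observing 32 successes and 28 failures updates Beta(6.6, 6.9) by adding the success and failure counts to the two shape parameters: α = 6.6+32 = 38.6, β = 6.9+28 = 34.9.
Posterior mean = α/(α+β) = 38.6/73.5 = 0.5252.

Posterior mean ≈ 0.5252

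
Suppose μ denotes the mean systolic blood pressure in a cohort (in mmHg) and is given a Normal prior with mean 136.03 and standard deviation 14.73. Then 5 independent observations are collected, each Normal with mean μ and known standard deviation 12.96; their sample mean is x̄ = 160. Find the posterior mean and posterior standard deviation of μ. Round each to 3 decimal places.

Prior precision 1/τ₀² = 1/14.73² = 0.00460887; data precision n/σ² = 5/12.96² = 0.0297687.
Posterior precision = 0.00460887 + 0.0297687 = 0.0343776, giving posterior SD = 1/√0.0343776 = 5.393.
Posterior mean = (0.00460887·136.03 + 0.0297687·160) / 0.0343776 = 156.786.

Posterior mean ≈ 156.786; posterior SD ≈ 5.393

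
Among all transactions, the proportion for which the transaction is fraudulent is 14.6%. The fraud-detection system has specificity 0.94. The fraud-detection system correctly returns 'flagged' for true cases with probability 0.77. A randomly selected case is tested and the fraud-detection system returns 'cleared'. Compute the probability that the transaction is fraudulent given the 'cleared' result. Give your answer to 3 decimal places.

Let H be the event that the transaction is fraudulent. P(H) = 0.146, so P(¬H) = 0.854. With E the 'cleared' result, P(E|H) = 0.23 and P(E|¬H) = 0.94.
P(E) = 0.23·0.146 + 0.94·0.854 = 0.033580 + 0.80276 = 0.83634.
By Bayes' theorem, P(H|E) = 0.033580 / 0.83634 = 0.040.

P(H | E) ≈ 0.040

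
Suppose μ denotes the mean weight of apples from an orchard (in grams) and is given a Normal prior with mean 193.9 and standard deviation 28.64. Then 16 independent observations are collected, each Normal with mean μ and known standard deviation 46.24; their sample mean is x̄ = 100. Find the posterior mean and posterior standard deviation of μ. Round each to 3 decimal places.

With known σ, the Normal prior is conjugate. Weight on the data is w = (n/σ²)/(n/σ² + 1/τ₀²) = 0.00748315/(0.00748315+0.00121914) = 0.85991.
Posterior mean = w·x̄ + (1−w)·μ₀ = 0.85991·100 + 0.14009·193.9 = 113.155. Posterior variance = 1/(0.00748315+0.00121914) = 114.912, so SD = 10.720.

Posterior mean ≈ 113.155; posterior SD ≈ 10.720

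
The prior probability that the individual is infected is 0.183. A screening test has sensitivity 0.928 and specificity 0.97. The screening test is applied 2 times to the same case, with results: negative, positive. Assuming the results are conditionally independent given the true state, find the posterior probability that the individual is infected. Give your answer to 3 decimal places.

Posterior P(H) ≈ 0.340

Let H be the event that the individual is infected; start with P(H) = 0.183. P('positive'|H) = 0.928, P('positive'|¬H) = 0.03.
Update on result 1 ('negative'): P(H) ← 0.072·0.1830 / (0.072·0.1830 + 0.97·0.8170) = 0.013176/0.80567 = 0.0164.
Update on result 2 ('positive'): P(H) ← 0.928·0.0164 / (0.928·0.0164 + 0.03·0.9836) = 0.015177/0.044686 = 0.3396.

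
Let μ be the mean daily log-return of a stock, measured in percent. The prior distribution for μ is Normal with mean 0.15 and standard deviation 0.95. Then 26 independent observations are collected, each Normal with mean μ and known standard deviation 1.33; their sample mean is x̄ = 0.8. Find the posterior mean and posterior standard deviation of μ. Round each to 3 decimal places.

Posterior mean ≈ 0.754; posterior SD ≈ 0.252

Prior precision 1/τ₀² = 1/0.95² = 1.10803; data precision n/σ² = 26/1.33² = 14.6984.
Posterior precision = 1.10803 + 14.6984 = 15.8064, giving posterior SD = 1/√15.8064 = 0.252.
Posterior mean = (1.10803·0.15 + 14.6984·0.8) / 15.8064 = 0.754.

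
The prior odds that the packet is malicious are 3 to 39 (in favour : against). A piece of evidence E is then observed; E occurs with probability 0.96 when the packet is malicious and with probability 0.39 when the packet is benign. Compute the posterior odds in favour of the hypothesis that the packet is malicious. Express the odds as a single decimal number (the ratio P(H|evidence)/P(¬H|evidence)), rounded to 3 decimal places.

Prior odds = 3/39 = 0.076923. In log-odds, ln(0.076923) = -2.5649.
Add log likelihood ratio: ln(2.4615) = 0.90079.
Posterior log-odds = -1.6642, so posterior odds = exp(-1.6642) = 0.18935.

Posterior odds ≈ 0.189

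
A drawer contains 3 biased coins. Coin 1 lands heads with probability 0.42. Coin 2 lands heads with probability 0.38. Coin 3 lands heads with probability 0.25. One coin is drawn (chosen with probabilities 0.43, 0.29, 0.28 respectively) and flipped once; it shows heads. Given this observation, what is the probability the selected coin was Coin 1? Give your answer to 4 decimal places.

P(heads|C1) = 0.42; P(heads|C2) = 0.38; P(heads|C3) = 0.25.
Prior × likelihood for each source: 0.43·0.42=0.1806, 0.29·0.38=0.1102, 0.28·0.25=0.07000. Summing gives P(heads) = 0.36080.
P(Coin 1 | heads) = 0.1806 / 0.36080 = 0.5006.

Posterior probability ≈ 0.5006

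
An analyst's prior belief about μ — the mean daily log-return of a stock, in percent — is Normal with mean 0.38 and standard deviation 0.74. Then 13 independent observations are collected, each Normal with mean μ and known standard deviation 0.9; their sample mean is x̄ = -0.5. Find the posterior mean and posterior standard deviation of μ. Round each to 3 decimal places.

Posterior mean ≈ -0.410; posterior SD ≈ 0.237

Prior precision 1/τ₀² = 1/0.74² = 1.82615; data precision n/σ² = 13/0.9² = 16.0494.
Posterior precision = 1.82615 + 16.0494 = 17.8755, giving posterior SD = 1/√17.8755 = 0.237.
Posterior mean = (1.82615·0.38 + 16.0494·-0.5) / 17.8755 = -0.410.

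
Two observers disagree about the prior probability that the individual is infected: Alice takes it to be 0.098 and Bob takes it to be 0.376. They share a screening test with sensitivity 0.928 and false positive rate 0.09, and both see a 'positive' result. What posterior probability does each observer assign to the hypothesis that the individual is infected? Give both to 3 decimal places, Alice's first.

P('+'|H) = 0.928, P('+'|¬H) = 0.09.
Alice: numerator 0.928·0.098 = 0.090944; evidence = 0.090944+0.09·0.902 = 0.17212; posterior = 0.528.
Bob: numerator 0.928·0.376 = 0.34893; evidence = 0.34893+0.09·0.624 = 0.40509; posterior = 0.861.

Alice: 0.528; Bob: 0.861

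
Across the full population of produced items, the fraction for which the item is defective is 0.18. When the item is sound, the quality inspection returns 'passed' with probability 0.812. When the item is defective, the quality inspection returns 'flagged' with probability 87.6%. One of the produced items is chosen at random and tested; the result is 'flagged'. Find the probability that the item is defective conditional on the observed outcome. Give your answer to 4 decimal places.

Write H for 'the item is defective'. Prior odds H:¬H = 0.18/0.82 = 0.21951. For the 'flagged' outcome, the likelihood ratio is 0.876/0.188 = 4.6596.
Posterior odds = 0.21951 × 4.6596 = 1.0228, so P(H|E) = 1.0228/(1+1.0228) = 0.5056.

P(H | E) ≈ 0.5056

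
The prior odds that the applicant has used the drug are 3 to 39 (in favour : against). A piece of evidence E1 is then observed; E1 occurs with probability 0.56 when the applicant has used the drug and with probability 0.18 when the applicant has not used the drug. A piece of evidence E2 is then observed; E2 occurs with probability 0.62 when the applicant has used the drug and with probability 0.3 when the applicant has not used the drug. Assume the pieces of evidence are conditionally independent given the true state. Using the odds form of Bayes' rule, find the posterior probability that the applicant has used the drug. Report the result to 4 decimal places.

Prior odds = 3/39 = 0.076923.
Likelihood ratio for E1 = 0.56/0.18 = 3.1111.
Likelihood ratio for E2 = 0.62/0.3 = 2.0667.
Posterior odds = prior odds × LR₁ × LR₂ = 0.49459.
Posterior probability = odds/(1+odds) = 0.49459/1.4946 = 0.3309.

Posterior probability ≈ 0.3309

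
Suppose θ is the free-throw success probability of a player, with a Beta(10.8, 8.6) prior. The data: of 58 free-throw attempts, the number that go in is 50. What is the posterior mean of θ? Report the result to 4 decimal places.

The binomial likelihood is conjugate to the Beta prior: with 50 successes and 8 failures, the posterior is Beta(10.8+50, 8.6+8) = Beta(60.8, 16.6).
E[θ | data] = 60.8/(60.8+16.6) = 0.7855.

Posterior mean ≈ 0.7855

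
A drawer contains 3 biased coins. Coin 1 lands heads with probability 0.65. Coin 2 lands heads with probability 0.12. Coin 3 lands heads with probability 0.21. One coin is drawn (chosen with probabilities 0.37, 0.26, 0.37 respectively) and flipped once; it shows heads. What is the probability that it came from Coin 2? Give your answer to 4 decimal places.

Tabulate prior·likelihood by source: [1] prior 0.37, lik 0.65, product 0.2405; [2] prior 0.26, lik 0.12, product 0.03120; [3] prior 0.37, lik 0.21, product 0.07770.
Normalizing constant = 0.34940; the posterior for Coin 2 is its product over the sum, 0.03120/0.34940 = 0.0893.

Posterior probability ≈ 0.0893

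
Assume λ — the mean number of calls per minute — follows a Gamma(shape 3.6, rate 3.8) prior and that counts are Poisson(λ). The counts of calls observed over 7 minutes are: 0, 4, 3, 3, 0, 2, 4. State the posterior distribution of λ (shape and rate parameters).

The Poisson likelihood adds the total count to the shape and the number of exposure periods to the rate. Here ∑xᵢ = 16 and n = 7, so shape 3.6→19.6 and rate 3.8→10.8.

Posterior: Gamma(shape=19.6, rate=10.8)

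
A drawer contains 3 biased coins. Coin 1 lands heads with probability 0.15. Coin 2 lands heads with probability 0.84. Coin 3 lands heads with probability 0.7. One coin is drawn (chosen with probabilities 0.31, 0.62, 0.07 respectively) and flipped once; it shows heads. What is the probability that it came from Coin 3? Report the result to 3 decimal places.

Tabulate prior·likelihood by source: [1] prior 0.31, lik 0.15, product 0.04650; [2] prior 0.62, lik 0.84, product 0.5208; [3] prior 0.07, lik 0.7, product 0.04900.
Normalizing constant = 0.61630; the posterior for Coin 3 is its product over the sum, 0.04900/0.61630 = 0.080.

Posterior probability ≈ 0.080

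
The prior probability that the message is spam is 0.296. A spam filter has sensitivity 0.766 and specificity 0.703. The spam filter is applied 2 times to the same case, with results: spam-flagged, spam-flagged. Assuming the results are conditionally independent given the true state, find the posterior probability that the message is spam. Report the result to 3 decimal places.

Posterior P(H) ≈ 0.737

With H the event that the message is spam, the joint likelihood of the observed sequence is P(data|H) = 0.766·0.766 = 0.58676 and P(data|¬H) = 0.297·0.297 = 0.088209.
Bayes: P(H|data) = 0.296·0.58676 / (0.296·0.58676 + 0.704·0.088209) = 0.17368/0.23578 = 0.7366.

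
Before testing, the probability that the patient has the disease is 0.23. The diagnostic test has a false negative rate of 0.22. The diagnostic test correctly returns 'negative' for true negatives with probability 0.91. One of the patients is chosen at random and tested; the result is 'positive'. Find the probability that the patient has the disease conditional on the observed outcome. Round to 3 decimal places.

P(H | E) ≈ 0.721

Write H for 'the patient has the disease'. Prior odds H:¬H = 0.23/0.77 = 0.29870. For the 'positive' outcome, the likelihood ratio is 0.78/0.09 = 8.6667.
Posterior odds = 0.29870 × 8.6667 = 2.5887, so P(H|E) = 2.5887/(1+2.5887) = 0.721.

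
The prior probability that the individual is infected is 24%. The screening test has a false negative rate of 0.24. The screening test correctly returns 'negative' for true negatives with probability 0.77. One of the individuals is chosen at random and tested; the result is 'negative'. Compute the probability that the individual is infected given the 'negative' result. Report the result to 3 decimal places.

P(H | E) ≈ 0.090

Let H be the event that the individual is infected. P(H) = 0.24, so P(¬H) = 0.76. With E the 'negative' result, P(E|H) = 0.24 and P(E|¬H) = 0.77.
P(E) = 0.24·0.24 + 0.77·0.76 = 0.057600 + 0.58520 = 0.64280.
By Bayes' theorem, P(H|E) = 0.057600 / 0.64280 = 0.090.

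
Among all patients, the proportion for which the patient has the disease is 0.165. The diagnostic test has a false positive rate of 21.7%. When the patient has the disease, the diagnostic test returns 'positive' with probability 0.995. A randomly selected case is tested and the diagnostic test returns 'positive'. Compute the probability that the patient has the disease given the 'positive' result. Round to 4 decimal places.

P(H | E) ≈ 0.4754

Let H be the event that the patient has the disease. P(H) = 0.165, so P(¬H) = 0.835. With E the 'positive' result, P(E|H) = 0.995 and P(E|¬H) = 0.217.
P(E) = 0.995·0.165 + 0.217·0.835 = 0.16418 + 0.18119 = 0.34537.
By Bayes' theorem, P(H|E) = 0.16418 / 0.34537 = 0.4754.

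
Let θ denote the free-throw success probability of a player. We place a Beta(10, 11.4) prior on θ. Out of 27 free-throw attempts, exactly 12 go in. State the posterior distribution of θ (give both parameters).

Posterior: Beta(22, 26.4)

Observing 12 successes and 15 failures updates Beta(10, 11.4) by adding the success and failure counts to the two shape parameters: α = 10+12 = 22, β = 11.4+15 = 26.4.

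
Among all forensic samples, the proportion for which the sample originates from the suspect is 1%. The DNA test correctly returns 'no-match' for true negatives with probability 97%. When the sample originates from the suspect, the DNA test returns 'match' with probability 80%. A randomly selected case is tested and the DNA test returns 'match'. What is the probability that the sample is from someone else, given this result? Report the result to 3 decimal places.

Let H be the event that the sample originates from the suspect. P(H) = 0.01, so P(¬H) = 0.99. With E the 'match' result, P(E|H) = 0.8 and P(E|¬H) = 0.03.
P(E) = 0.8·0.01 + 0.03·0.99 = 0.0080000 + 0.029700 = 0.037700.
By Bayes' theorem, P(H|E) = 0.0080000 / 0.037700 = 0.212. Hence P(¬H|E) = 1 − 0.212 = 0.788.

P(¬H | E) ≈ 0.788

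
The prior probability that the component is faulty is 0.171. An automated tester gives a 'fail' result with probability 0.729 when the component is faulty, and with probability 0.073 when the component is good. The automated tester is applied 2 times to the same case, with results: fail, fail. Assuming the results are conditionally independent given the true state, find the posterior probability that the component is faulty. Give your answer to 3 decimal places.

Posterior P(H) ≈ 0.954

With H the event that the component is faulty, the joint likelihood of the observed sequence is P(data|H) = 0.729·0.729 = 0.53144 and P(data|¬H) = 0.073·0.073 = 0.0053290.
Bayes: P(H|data) = 0.171·0.53144 / (0.171·0.53144 + 0.829·0.0053290) = 0.090876/0.095294 = 0.9536.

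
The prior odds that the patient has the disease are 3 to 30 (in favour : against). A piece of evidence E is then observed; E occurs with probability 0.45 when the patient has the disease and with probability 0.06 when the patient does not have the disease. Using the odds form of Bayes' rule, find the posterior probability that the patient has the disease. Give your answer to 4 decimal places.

Posterior probability ≈ 0.4286

Prior odds = 3/30 = 0.10000. In log-odds, ln(0.10000) = -2.3026.
Add log likelihood ratio: ln(7.5000) = 2.0149.
Posterior log-odds = -0.28768, so posterior odds = exp(-0.28768) = 0.75000. Converting, P(H|E) = 0.75000/1.7500 = 0.4286.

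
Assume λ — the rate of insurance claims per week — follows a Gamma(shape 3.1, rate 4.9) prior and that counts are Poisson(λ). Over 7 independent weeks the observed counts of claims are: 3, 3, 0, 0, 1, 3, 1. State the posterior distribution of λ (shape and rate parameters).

Posterior: Gamma(shape=14.1, rate=11.9)

The Poisson likelihood adds the total count to the shape and the number of exposure periods to the rate. Here ∑xᵢ = 11 and n = 7, so shape 3.1→14.1 and rate 4.9→11.9.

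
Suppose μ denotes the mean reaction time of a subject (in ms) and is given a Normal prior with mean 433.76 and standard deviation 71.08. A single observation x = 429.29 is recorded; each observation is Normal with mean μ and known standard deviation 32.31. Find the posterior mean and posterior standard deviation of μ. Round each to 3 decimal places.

Posterior mean ≈ 430.055; posterior SD ≈ 29.414

Prior precision 1/τ₀² = 1/71.08² = 0.00019793; data precision n/σ² = 1/32.31² = 0.00095791.
Posterior precision = 0.00019793 + 0.00095791 = 0.00115584, giving posterior SD = 1/√0.00115584 = 29.414.
Posterior mean = (0.00019793·433.76 + 0.00095791·429.29) / 0.00115584 = 430.055.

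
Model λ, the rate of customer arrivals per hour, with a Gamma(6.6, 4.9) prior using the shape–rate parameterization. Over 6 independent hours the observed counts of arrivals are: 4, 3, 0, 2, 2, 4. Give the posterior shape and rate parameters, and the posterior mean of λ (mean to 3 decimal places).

Total count ∑xᵢ = 15 over n = 6 hours.
Gamma is conjugate to the Poisson likelihood: posterior is Gamma(shape = 6.6+15 = 21.6, rate = 4.9+6 = 10.9).
Posterior mean = shape/rate = 21.6/10.9 = 1.982.

Posterior: Gamma(shape=21.6, rate=10.9); mean ≈ 1.982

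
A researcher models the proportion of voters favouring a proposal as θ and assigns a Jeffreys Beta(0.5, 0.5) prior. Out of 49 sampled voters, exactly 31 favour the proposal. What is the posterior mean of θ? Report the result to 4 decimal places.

Posterior mean ≈ 0.6300

Observing 31 successes and 18 failures updates Beta(0.5, 0.5) by adding the success and failure counts to the two shape parameters: α = 0.5+31 = 31.5, β = 0.5+18 = 18.5.
Posterior mean = α/(α+β) = 31.5/50 = 0.6300.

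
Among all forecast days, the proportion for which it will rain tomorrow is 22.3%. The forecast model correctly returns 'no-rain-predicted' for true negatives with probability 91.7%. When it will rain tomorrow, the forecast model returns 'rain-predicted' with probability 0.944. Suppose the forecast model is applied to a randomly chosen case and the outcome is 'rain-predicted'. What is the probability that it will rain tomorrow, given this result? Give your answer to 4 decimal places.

P(H | E) ≈ 0.7655

Let H be the event that it will rain tomorrow. P(H) = 0.223, so P(¬H) = 0.777. With E the 'rain-predicted' result, P(E|H) = 0.944 and P(E|¬H) = 0.083.
P(E) = 0.944·0.223 + 0.083·0.777 = 0.21051 + 0.064491 = 0.27500.
By Bayes' theorem, P(H|E) = 0.21051 / 0.27500 = 0.7655.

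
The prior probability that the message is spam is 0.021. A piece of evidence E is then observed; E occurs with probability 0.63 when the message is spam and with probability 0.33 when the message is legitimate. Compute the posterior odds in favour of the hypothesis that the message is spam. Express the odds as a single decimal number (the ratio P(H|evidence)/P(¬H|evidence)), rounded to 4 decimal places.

Prior odds = 0.021/(1−0.021) = 0.021450. In log-odds, ln(0.021450) = -3.8420.
Add log likelihood ratio: ln(1.9091) = 0.64663.
Posterior log-odds = -3.1954, so posterior odds = exp(-3.1954) = 0.040951.

Posterior odds ≈ 0.0410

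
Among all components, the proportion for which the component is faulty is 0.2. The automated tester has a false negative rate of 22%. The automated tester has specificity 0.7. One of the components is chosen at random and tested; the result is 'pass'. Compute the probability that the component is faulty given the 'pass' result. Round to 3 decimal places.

P(H | E) ≈ 0.073

Write H for 'the component is faulty'. Prior odds H:¬H = 0.2/0.8 = 0.25000. For the 'pass' outcome, the likelihood ratio is 0.22/0.7 = 0.31429.
Posterior odds = 0.25000 × 0.31429 = 0.078571, so P(H|E) = 0.078571/(1+0.078571) = 0.073.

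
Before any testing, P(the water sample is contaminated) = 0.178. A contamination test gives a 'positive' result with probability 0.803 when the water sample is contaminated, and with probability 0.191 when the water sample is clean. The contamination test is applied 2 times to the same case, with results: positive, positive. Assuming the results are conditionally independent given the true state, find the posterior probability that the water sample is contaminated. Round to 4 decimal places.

Posterior P(H) ≈ 0.7929

Let H be the event that the water sample is contaminated; start with P(H) = 0.178. P('positive'|H) = 0.803, P('positive'|¬H) = 0.191.
Update on result 1 ('positive'): P(H) ← 0.803·0.1780 / (0.803·0.1780 + 0.191·0.8220) = 0.14293/0.29994 = 0.4765.
Update on result 2 ('positive'): P(H) ← 0.803·0.4765 / (0.803·0.4765 + 0.191·0.5235) = 0.38267/0.48265 = 0.7929.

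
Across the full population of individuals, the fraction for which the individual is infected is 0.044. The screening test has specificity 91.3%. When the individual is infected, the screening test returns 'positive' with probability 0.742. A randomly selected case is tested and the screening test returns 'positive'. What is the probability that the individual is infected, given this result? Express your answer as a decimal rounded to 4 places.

Write H for 'the individual is infected'. Prior odds H:¬H = 0.044/0.956 = 0.046025. For the 'positive' outcome, the likelihood ratio is 0.742/0.087 = 8.5287.
Posterior odds = 0.046025 × 8.5287 = 0.39254, so P(H|E) = 0.39254/(1+0.39254) = 0.2819.

P(H | E) ≈ 0.2819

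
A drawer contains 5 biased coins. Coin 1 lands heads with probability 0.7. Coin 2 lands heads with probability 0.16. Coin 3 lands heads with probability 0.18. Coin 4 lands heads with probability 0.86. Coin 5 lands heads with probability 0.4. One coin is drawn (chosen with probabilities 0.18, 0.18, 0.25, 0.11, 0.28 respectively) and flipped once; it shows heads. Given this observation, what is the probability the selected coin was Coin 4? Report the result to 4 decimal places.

Tabulate prior·likelihood by source: [1] prior 0.18, lik 0.7, product 0.1260; [2] prior 0.18, lik 0.16, product 0.02880; [3] prior 0.25, lik 0.18, product 0.04500; [4] prior 0.11, lik 0.86, product 0.09460; [5] prior 0.28, lik 0.4, product 0.1120.
Normalizing constant = 0.40640; the posterior for Coin 4 is its product over the sum, 0.09460/0.40640 = 0.2328.

Posterior probability ≈ 0.2328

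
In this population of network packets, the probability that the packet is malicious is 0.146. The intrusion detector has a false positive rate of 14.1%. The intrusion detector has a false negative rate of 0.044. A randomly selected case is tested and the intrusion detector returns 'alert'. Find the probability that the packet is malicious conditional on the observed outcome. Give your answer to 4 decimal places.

P(H | E) ≈ 0.5369

Write H for 'the packet is malicious'. Prior odds H:¬H = 0.146/0.854 = 0.17096. For the 'alert' outcome, the likelihood ratio is 0.956/0.141 = 6.7801.
Posterior odds = 0.17096 × 6.7801 = 1.1591, so P(H|E) = 1.1591/(1+1.1591) = 0.5369.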